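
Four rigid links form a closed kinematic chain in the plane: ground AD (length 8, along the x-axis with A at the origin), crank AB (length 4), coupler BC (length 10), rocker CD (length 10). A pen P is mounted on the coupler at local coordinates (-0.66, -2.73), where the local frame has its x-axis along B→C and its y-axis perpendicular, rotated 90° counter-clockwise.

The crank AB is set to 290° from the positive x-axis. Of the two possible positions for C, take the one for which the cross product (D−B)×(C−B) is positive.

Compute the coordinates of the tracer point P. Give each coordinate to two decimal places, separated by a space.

A=(0,0), D=(8.00,0)
B = A + 4.00·(cos290°, sin290°) = (1.3681, -3.7588)
|BD| = 7.6230
circle(B,10.00) ∩ circle(D,10.00): a=3.8115, h=9.2451
  candidates: C₊=(0.1255,6.1637) cross=70.476; C₋=(9.2426,-9.9225) cross=-70.476
  mode + wants cross > 0 → take C=(0.1255,6.1637) (cross=70.476)
ex = (C−B)/|BC| = (-0.1243,0.9922); ey = (-0.9922,-0.1243)
P = B + -0.66·ex + -2.73·ey = (4.1589,-4.0744)

4.16 -4.07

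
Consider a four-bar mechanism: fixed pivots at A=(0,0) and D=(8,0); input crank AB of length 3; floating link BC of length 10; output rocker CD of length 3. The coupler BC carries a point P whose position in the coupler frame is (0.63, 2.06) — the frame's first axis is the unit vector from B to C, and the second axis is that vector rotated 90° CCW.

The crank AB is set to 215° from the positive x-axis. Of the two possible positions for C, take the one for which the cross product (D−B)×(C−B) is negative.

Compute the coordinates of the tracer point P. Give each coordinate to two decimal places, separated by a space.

-1.58 0.25

A=(0,0), D=(8.00,0)
B = A + 3.00·(cos215°, sin215°) = (-2.4575, -1.7207)
|BD| = 10.5981
circle(B,10.00) ∩ circle(D,3.00): a=9.5923, h=2.8264
  candidates: C₊=(6.5486,2.6256) cross=29.954; C₋=(7.4664,-2.9522) cross=-29.954
  mode - wants cross < 0 → take C=(7.4664,-2.9522) (cross=-29.954)
ex = (C−B)/|BC| = (0.9924,-0.1231); ey = (0.1231,0.9924)
P = B + 0.63·ex + 2.06·ey = (-1.5786,0.2460)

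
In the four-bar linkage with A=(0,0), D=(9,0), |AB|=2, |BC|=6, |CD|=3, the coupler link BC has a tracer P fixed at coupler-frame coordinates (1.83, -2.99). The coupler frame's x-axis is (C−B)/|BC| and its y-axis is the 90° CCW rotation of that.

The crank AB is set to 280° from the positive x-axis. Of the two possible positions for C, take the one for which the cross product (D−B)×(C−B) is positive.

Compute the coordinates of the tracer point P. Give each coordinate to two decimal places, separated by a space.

3.07 -4.17

A=(0,0), D=(9.00,0)
B = A + 2.00·(cos280°, sin280°) = (0.3473, -1.9696)
|BD| = 8.8740
circle(B,6.00) ∩ circle(D,3.00): a=5.9583, h=0.7061
  candidates: C₊=(6.0003,0.0413) cross=6.266; C₋=(6.3137,-1.3356) cross=-6.266
  mode + wants cross > 0 → take C=(6.0003,0.0413) (cross=6.266)
ex = (C−B)/|BC| = (0.9422,0.3352); ey = (-0.3352,0.9422)
P = B + 1.83·ex + -2.99·ey = (3.0736,-4.1734)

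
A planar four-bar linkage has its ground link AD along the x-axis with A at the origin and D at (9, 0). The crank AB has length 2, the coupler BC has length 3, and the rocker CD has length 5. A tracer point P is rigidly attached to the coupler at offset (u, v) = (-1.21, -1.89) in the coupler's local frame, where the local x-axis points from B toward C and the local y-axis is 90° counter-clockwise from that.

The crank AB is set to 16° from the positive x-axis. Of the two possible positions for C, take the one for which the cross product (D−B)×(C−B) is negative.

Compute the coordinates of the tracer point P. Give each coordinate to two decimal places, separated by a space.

A=(0,0), D=(9.00,0)
B = A + 2.00·(cos16°, sin16°) = (1.9225, 0.5513)
|BD| = 7.0989
circle(B,3.00) ∩ circle(D,5.00): a=2.4225, h=1.7696
  candidates: C₊=(4.4751,2.1274) cross=12.562; C₋=(4.2003,-1.4011) cross=-12.562
  mode - wants cross < 0 → take C=(4.2003,-1.4011) (cross=-12.562)
ex = (C−B)/|BC| = (0.7593,-0.6508); ey = (0.6508,0.7593)
P = B + -1.21·ex + -1.89·ey = (-0.2262,-0.0963)

-0.23 -0.10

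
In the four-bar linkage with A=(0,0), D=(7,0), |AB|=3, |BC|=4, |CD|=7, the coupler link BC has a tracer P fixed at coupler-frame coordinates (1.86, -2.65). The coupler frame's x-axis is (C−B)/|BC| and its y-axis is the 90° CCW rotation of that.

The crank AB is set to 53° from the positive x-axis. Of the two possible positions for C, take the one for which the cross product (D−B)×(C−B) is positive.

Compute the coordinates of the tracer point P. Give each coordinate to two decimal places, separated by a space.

A=(0,0), D=(7.00,0)
B = A + 3.00·(cos53°, sin53°) = (1.8054, 2.3959)
|BD| = 5.7205
circle(B,4.00) ∩ circle(D,7.00): a=-0.0241, h=3.9999
  candidates: C₊=(3.4588,6.0382) cross=22.881; C₋=(0.1082,-1.2262) cross=-22.881
  mode + wants cross > 0 → take C=(3.4588,6.0382) (cross=22.881)
ex = (C−B)/|BC| = (0.4133,0.9106); ey = (-0.9106,0.4133)
P = B + 1.86·ex + -2.65·ey = (4.9873,2.9942)

4.99 2.99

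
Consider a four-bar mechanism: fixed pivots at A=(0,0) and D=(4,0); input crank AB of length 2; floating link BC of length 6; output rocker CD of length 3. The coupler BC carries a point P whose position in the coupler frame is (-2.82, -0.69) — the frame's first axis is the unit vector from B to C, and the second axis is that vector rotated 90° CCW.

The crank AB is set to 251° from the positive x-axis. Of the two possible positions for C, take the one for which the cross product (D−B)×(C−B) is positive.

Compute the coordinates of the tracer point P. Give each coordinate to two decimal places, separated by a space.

-1.84 -4.54

A=(0,0), D=(4.00,0)
B = A + 2.00·(cos251°, sin251°) = (-0.6511, -1.8910)
|BD| = 5.0209
circle(B,6.00) ∩ circle(D,3.00): a=5.1992, h=2.9947
  candidates: C₊=(3.0373,2.8413) cross=15.036; C₋=(5.2931,-2.7070) cross=-15.036
  mode + wants cross > 0 → take C=(3.0373,2.8413) (cross=15.036)
ex = (C−B)/|BC| = (0.6147,0.7887); ey = (-0.7887,0.6147)
P = B + -2.82·ex + -0.69·ey = (-1.8405,-4.5394)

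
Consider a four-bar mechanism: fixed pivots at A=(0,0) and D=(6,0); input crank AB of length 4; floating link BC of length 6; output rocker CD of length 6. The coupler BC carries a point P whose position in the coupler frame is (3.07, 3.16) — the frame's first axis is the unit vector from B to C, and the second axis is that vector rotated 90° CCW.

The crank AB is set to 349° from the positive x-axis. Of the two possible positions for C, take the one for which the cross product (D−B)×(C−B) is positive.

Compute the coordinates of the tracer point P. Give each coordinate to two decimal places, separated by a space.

A=(0,0), D=(6.00,0)
B = A + 4.00·(cos349°, sin349°) = (3.9265, -0.7632)
|BD| = 2.2095
circle(B,6.00) ∩ circle(D,6.00): a=1.1048, h=5.8974
  candidates: C₊=(2.9261,5.1528) cross=13.030; C₋=(7.0004,-5.9160) cross=-13.030
  mode + wants cross > 0 → take C=(2.9261,5.1528) (cross=13.030)
ex = (C−B)/|BC| = (-0.1667,0.9860); ey = (-0.9860,-0.1667)
P = B + 3.07·ex + 3.16·ey = (0.2989,1.7369)

0.30 1.74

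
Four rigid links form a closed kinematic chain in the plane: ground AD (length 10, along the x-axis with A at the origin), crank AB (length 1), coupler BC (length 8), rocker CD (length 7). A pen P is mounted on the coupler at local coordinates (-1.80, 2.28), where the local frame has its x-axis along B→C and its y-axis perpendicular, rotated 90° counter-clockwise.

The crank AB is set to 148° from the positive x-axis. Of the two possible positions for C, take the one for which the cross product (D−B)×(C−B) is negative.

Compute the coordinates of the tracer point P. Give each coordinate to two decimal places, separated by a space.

-0.62 3.43

A=(0,0), D=(10.00,0)
B = A + 1.00·(cos148°, sin148°) = (-0.8480, 0.5299)
|BD| = 10.8610
circle(B,8.00) ∩ circle(D,7.00): a=6.1210, h=5.1510
  candidates: C₊=(5.5170,5.3761) cross=55.945; C₋=(5.0144,-4.9136) cross=-55.945
  mode - wants cross < 0 → take C=(5.0144,-4.9136) (cross=-55.945)
ex = (C−B)/|BC| = (0.7328,-0.6804); ey = (0.6804,0.7328)
P = B + -1.80·ex + 2.28·ey = (-0.6157,3.4255)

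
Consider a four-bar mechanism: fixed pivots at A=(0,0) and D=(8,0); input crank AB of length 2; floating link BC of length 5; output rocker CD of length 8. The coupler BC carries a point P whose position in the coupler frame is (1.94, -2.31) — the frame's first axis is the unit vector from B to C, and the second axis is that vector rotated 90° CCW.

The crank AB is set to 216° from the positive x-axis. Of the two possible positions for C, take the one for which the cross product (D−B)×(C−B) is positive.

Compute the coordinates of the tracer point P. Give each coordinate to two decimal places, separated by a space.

A=(0,0), D=(8.00,0)
B = A + 2.00·(cos216°, sin216°) = (-1.6180, -1.1756)
|BD| = 9.6896
circle(B,5.00) ∩ circle(D,8.00): a=2.8323, h=4.1204
  candidates: C₊=(0.6935,3.2580) cross=39.925; C₋=(1.6933,-4.9219) cross=-39.925
  mode + wants cross > 0 → take C=(0.6935,3.2580) (cross=39.925)
ex = (C−B)/|BC| = (0.4623,0.8867); ey = (-0.8867,0.4623)
P = B + 1.94·ex + -2.31·ey = (1.3272,-0.5233)

1.33 -0.52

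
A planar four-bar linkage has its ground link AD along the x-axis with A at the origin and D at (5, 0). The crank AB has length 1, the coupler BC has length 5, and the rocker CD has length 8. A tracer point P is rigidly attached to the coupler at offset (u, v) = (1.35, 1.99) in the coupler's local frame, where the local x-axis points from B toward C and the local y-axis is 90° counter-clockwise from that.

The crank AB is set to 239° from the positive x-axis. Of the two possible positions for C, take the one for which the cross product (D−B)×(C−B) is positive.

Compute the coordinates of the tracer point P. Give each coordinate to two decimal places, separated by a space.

-2.81 -0.14

A=(0,0), D=(5.00,0)
B = A + 1.00·(cos239°, sin239°) = (-0.5150, -0.8572)
|BD| = 5.5813
circle(B,5.00) ∩ circle(D,8.00): a=-0.7032, h=4.9503
  candidates: C₊=(-1.9702,3.9264) cross=27.629; C₋=(-0.4496,-5.8567) cross=-27.629
  mode + wants cross > 0 → take C=(-1.9702,3.9264) (cross=27.629)
ex = (C−B)/|BC| = (-0.2910,0.9567); ey = (-0.9567,-0.2910)
P = B + 1.35·ex + 1.99·ey = (-2.8118,-0.1447)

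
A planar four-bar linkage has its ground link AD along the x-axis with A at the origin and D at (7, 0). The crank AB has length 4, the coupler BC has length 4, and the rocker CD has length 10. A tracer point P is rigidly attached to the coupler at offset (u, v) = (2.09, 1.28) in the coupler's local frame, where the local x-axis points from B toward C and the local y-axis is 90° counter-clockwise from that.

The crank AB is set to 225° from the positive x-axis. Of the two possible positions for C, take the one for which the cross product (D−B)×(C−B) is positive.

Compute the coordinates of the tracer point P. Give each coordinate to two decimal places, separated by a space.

-4.16 -0.77

A=(0,0), D=(7.00,0)
B = A + 4.00·(cos225°, sin225°) = (-2.8284, -2.8284)
|BD| = 10.2273
circle(B,4.00) ∩ circle(D,10.00): a=1.0070, h=3.8712
  candidates: C₊=(-2.9313,1.1703) cross=39.592; C₋=(-0.7901,-6.2701) cross=-39.592
  mode + wants cross > 0 → take C=(-2.9313,1.1703) (cross=39.592)
ex = (C−B)/|BC| = (-0.0257,0.9997); ey = (-0.9997,-0.0257)
P = B + 2.09·ex + 1.28·ey = (-4.1617,-0.7720)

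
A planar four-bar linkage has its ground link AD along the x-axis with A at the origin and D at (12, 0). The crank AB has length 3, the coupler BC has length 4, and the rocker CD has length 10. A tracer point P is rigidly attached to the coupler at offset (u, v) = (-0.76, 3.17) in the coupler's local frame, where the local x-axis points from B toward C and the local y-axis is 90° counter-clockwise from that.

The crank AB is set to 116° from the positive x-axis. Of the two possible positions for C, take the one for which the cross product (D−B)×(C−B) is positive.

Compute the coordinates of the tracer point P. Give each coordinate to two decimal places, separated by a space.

-2.66 5.67

A=(0,0), D=(12.00,0)
B = A + 3.00·(cos116°, sin116°) = (-1.3151, 2.6964)
|BD| = 13.5854
circle(B,4.00) ∩ circle(D,10.00): a=3.7011, h=1.5171
  candidates: C₊=(2.6135,3.4487) cross=20.610; C₋=(2.0113,0.4749) cross=-20.610
  mode + wants cross > 0 → take C=(2.6135,3.4487) (cross=20.610)
ex = (C−B)/|BC| = (0.9822,0.1881); ey = (-0.1881,0.9822)
P = B + -0.76·ex + 3.17·ey = (-2.6578,5.6669)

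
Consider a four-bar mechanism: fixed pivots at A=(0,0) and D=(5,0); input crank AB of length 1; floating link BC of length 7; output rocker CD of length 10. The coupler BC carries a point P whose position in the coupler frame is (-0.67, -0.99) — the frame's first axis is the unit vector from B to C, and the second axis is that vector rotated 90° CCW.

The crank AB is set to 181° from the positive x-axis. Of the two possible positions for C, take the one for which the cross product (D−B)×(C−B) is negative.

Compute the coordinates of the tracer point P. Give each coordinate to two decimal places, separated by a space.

A=(0,0), D=(5.00,0)
B = A + 1.00·(cos181°, sin181°) = (-0.9998, -0.0175)
|BD| = 5.9999
circle(B,7.00) ∩ circle(D,10.00): a=-1.2502, h=6.8875
  candidates: C₊=(-2.2700,6.8663) cross=41.324; C₋=(-2.2300,-6.9085) cross=-41.324
  mode - wants cross < 0 → take C=(-2.2300,-6.9085) (cross=-41.324)
ex = (C−B)/|BC| = (-0.1757,-0.9844); ey = (0.9844,-0.1757)
P = B + -0.67·ex + -0.99·ey = (-1.8567,0.8161)

-1.86 0.82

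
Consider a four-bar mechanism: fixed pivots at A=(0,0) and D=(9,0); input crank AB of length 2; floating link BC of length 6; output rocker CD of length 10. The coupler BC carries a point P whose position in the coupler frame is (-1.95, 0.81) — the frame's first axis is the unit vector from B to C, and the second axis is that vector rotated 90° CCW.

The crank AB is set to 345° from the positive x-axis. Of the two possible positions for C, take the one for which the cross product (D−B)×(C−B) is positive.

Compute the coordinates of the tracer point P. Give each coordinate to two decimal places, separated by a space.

A=(0,0), D=(9.00,0)
B = A + 2.00·(cos345°, sin345°) = (1.9319, -0.5176)
|BD| = 7.0871
circle(B,6.00) ∩ circle(D,10.00): a=-0.9717, h=5.9208
  candidates: C₊=(0.5303,5.3164) cross=41.961; C₋=(1.3952,-6.4936) cross=-41.961
  mode + wants cross > 0 → take C=(0.5303,5.3164) (cross=41.961)
ex = (C−B)/|BC| = (-0.2336,0.9723); ey = (-0.9723,-0.2336)
P = B + -1.95·ex + 0.81·ey = (1.5998,-2.6029)

1.60 -2.60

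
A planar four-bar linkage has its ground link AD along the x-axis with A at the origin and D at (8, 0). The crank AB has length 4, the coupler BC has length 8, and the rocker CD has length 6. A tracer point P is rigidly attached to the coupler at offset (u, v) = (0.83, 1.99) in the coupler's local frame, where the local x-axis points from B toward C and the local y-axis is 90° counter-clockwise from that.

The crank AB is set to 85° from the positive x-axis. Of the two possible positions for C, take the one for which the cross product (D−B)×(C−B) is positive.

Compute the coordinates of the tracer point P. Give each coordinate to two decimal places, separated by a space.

0.65 6.12

A=(0,0), D=(8.00,0)
B = A + 4.00·(cos85°, sin85°) = (0.3486, 3.9848)
|BD| = 8.6268
circle(B,8.00) ∩ circle(D,6.00): a=5.9363, h=5.3629
  candidates: C₊=(8.0908,5.9993) cross=46.265; C₋=(3.1365,-3.5137) cross=-46.265
  mode + wants cross > 0 → take C=(8.0908,5.9993) (cross=46.265)
ex = (C−B)/|BC| = (0.9678,0.2518); ey = (-0.2518,0.9678)
P = B + 0.83·ex + 1.99·ey = (0.6508,6.1197)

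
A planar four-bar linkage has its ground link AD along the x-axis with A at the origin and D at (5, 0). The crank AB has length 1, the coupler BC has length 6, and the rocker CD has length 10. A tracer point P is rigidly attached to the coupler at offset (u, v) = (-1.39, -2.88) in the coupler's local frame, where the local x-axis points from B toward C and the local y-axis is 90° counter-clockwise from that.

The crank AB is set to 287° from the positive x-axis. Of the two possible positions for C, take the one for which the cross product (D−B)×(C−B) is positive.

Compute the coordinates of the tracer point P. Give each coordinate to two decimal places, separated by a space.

A=(0,0), D=(5.00,0)
B = A + 1.00·(cos287°, sin287°) = (0.2924, -0.9563)
|BD| = 4.8038
circle(B,6.00) ∩ circle(D,10.00): a=-4.2595, h=4.2257
  candidates: C₊=(-4.7231,2.3368) cross=20.299; C₋=(-3.0407,-5.9454) cross=-20.299
  mode + wants cross > 0 → take C=(-4.7231,2.3368) (cross=20.299)
ex = (C−B)/|BC| = (-0.8359,0.5489); ey = (-0.5489,-0.8359)
P = B + -1.39·ex + -2.88·ey = (3.0350,0.6882)

3.04 0.69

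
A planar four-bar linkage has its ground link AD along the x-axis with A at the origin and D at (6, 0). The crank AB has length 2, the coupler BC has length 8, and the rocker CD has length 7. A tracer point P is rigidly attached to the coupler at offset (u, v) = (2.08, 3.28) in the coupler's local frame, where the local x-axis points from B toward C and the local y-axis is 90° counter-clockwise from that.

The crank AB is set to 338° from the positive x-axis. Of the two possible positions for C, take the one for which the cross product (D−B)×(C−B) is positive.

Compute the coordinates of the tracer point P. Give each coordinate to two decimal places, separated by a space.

-0.58 2.28

A=(0,0), D=(6.00,0)
B = A + 2.00·(cos338°, sin338°) = (1.8544, -0.7492)
|BD| = 4.2128
circle(B,8.00) ∩ circle(D,7.00): a=3.8867, h=6.9924
  candidates: C₊=(4.4356,6.8229) cross=29.458; C₋=(6.9226,-6.9389) cross=-29.458
  mode + wants cross > 0 → take C=(4.4356,6.8229) (cross=29.458)
ex = (C−B)/|BC| = (0.3226,0.9465); ey = (-0.9465,0.3226)
P = B + 2.08·ex + 3.28·ey = (-0.5791,2.2778)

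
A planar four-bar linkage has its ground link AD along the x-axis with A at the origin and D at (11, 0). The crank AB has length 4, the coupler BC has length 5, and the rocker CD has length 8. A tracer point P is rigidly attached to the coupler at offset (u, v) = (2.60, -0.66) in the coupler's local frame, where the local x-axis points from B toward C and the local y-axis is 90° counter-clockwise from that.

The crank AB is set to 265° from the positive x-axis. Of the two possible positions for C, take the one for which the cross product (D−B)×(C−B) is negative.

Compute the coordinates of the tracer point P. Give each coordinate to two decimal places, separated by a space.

A=(0,0), D=(11.00,0)
B = A + 4.00·(cos265°, sin265°) = (-0.3486, -3.9848)
|BD| = 12.0279
circle(B,5.00) ∩ circle(D,8.00): a=4.3927, h=2.3883
  candidates: C₊=(3.0048,-0.2760) cross=28.727; C₋=(4.5873,-4.7830) cross=-28.727
  mode - wants cross < 0 → take C=(4.5873,-4.7830) (cross=-28.727)
ex = (C−B)/|BC| = (0.9872,-0.1596); ey = (0.1596,0.9872)
P = B + 2.60·ex + -0.66·ey = (2.1127,-5.0514)

2.11 -5.05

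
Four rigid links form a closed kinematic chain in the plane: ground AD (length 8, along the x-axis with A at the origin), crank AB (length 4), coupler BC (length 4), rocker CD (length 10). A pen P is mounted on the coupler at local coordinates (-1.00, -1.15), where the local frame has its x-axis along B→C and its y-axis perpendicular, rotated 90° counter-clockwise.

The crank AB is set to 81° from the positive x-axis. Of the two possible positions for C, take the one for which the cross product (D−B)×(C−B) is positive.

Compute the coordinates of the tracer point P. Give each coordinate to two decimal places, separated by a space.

1.45 2.67

A=(0,0), D=(8.00,0)
B = A + 4.00·(cos81°, sin81°) = (0.6257, 3.9508)
|BD| = 8.3659
circle(B,4.00) ∩ circle(D,10.00): a=-0.8374, h=3.9114
  candidates: C₊=(1.7347,7.7940) cross=32.722; C₋=(-1.9596,0.8985) cross=-32.722
  mode + wants cross > 0 → take C=(1.7347,7.7940) (cross=32.722)
ex = (C−B)/|BC| = (0.2772,0.9608); ey = (-0.9608,0.2772)
P = B + -1.00·ex + -1.15·ey = (1.4534,2.6711)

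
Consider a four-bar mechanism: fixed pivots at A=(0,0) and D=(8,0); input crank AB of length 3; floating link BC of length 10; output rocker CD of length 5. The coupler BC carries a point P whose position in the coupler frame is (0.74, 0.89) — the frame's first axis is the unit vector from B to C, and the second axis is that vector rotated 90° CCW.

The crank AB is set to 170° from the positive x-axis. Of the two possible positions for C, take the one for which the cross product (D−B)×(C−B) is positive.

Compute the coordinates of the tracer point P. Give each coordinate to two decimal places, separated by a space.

A=(0,0), D=(8.00,0)
B = A + 3.00·(cos170°, sin170°) = (-2.9544, 0.5209)
|BD| = 10.9668
circle(B,10.00) ∩ circle(D,5.00): a=8.9028, h=4.5541
  candidates: C₊=(6.1547,4.6470) cross=49.944; C₋=(5.7220,-4.4509) cross=-49.944
  mode + wants cross > 0 → take C=(6.1547,4.6470) (cross=49.944)
ex = (C−B)/|BC| = (0.9109,0.4126); ey = (-0.4126,0.9109)
P = B + 0.74·ex + 0.89·ey = (-2.6476,1.6370)

-2.65 1.64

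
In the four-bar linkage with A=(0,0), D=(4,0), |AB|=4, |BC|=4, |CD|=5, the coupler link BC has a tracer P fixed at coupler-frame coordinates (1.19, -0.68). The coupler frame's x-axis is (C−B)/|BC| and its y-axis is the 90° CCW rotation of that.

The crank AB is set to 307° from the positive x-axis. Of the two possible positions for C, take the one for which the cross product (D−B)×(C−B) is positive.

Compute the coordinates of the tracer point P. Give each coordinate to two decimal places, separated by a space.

A=(0,0), D=(4.00,0)
B = A + 4.00·(cos307°, sin307°) = (2.4073, -3.1945)
|BD| = 3.5696
circle(B,4.00) ∩ circle(D,5.00): a=0.5241, h=3.9655
  candidates: C₊=(-0.9077,-0.9561) cross=14.155; C₋=(6.1900,-4.4949) cross=-14.155
  mode + wants cross > 0 → take C=(-0.9077,-0.9561) (cross=14.155)
ex = (C−B)/|BC| = (-0.8288,0.5596); ey = (-0.5596,-0.8288)
P = B + 1.19·ex + -0.68·ey = (1.8016,-1.9650)

1.80 -1.97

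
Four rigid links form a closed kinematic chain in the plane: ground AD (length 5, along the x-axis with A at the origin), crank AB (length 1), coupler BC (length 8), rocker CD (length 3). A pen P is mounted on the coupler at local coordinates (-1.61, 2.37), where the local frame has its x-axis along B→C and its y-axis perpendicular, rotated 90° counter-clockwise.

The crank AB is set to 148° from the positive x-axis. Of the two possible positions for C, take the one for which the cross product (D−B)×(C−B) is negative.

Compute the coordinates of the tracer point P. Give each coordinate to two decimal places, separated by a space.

A=(0,0), D=(5.00,0)
B = A + 1.00·(cos148°, sin148°) = (-0.8480, 0.5299)
|BD| = 5.8720
circle(B,8.00) ∩ circle(D,3.00): a=7.6192, h=2.4387
  candidates: C₊=(6.9602,2.2711) cross=14.320; C₋=(6.5200,-2.5864) cross=-14.320
  mode - wants cross < 0 → take C=(6.5200,-2.5864) (cross=-14.320)
ex = (C−B)/|BC| = (0.9210,-0.3895); ey = (0.3895,0.9210)
P = B + -1.61·ex + 2.37·ey = (-1.4077,3.3399)

-1.41 3.34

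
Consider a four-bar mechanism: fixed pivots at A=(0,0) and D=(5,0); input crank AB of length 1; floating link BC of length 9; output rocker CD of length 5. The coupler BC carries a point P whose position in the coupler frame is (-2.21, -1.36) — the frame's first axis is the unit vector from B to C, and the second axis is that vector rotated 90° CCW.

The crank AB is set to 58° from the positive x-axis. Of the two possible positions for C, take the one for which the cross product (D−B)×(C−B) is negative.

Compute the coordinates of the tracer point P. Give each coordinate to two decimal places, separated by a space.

-2.06 0.83

A=(0,0), D=(5.00,0)
B = A + 1.00·(cos58°, sin58°) = (0.5299, 0.8480)
|BD| = 4.5498
circle(B,9.00) ∩ circle(D,5.00): a=8.4290, h=3.1547
  candidates: C₊=(9.3992,2.3763) cross=14.353; C₋=(8.2232,-3.8224) cross=-14.353
  mode - wants cross < 0 → take C=(8.2232,-3.8224) (cross=-14.353)
ex = (C−B)/|BC| = (0.8548,-0.5189); ey = (0.5189,0.8548)
P = B + -2.21·ex + -1.36·ey = (-2.0650,0.8324)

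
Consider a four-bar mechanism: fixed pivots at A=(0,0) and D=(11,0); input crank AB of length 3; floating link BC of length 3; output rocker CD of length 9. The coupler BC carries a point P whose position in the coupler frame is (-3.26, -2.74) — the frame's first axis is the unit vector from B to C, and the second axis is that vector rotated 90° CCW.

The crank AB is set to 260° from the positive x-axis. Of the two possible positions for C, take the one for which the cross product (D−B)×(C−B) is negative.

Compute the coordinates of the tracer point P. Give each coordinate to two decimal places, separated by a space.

A=(0,0), D=(11.00,0)
B = A + 3.00·(cos260°, sin260°) = (-0.5209, -2.9544)
|BD| = 11.8937
circle(B,3.00) ∩ circle(D,9.00): a=2.9201, h=0.6879
  candidates: C₊=(2.1367,-1.5627) cross=8.182; C₋=(2.4785,-2.8954) cross=-8.182
  mode - wants cross < 0 → take C=(2.4785,-2.8954) (cross=-8.182)
ex = (C−B)/|BC| = (0.9998,0.0197); ey = (-0.0197,0.9998)
P = B + -3.26·ex + -2.74·ey = (-3.7265,-5.7580)

-3.73 -5.76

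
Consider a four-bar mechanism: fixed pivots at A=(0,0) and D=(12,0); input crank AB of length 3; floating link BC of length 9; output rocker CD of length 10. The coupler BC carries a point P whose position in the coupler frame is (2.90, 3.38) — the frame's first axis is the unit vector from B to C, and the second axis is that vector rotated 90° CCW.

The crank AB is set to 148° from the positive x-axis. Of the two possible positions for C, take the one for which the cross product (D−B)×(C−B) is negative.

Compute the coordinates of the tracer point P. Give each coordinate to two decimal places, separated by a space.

A=(0,0), D=(12.00,0)
B = A + 3.00·(cos148°, sin148°) = (-2.5441, 1.5898)
|BD| = 14.6308
circle(B,9.00) ∩ circle(D,10.00): a=6.6661, h=6.0468
  candidates: C₊=(4.7395,6.8764) cross=88.469; C₋=(3.4254,-5.1455) cross=-88.469
  mode - wants cross < 0 → take C=(3.4254,-5.1455) (cross=-88.469)
ex = (C−B)/|BC| = (0.6633,-0.7484); ey = (0.7484,0.6633)
P = B + 2.90·ex + 3.38·ey = (1.9089,1.6614)

1.91 1.66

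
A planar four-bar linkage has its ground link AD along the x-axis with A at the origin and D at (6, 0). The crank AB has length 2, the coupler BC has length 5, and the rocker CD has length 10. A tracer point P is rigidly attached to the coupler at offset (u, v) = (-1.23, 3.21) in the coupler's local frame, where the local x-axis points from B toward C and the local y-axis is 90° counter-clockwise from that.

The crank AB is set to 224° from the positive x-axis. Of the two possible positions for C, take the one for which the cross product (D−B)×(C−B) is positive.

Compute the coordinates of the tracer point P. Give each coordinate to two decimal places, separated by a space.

-3.87 -3.82

A=(0,0), D=(6.00,0)
B = A + 2.00·(cos224°, sin224°) = (-1.4387, -1.3893)
|BD| = 7.5673
circle(B,5.00) ∩ circle(D,10.00): a=-1.1719, h=4.8607
  candidates: C₊=(-3.4830,3.1736) cross=36.783; C₋=(-1.6982,-6.3826) cross=-36.783
  mode + wants cross > 0 → take C=(-3.4830,3.1736) (cross=36.783)
ex = (C−B)/|BC| = (-0.4089,0.9126); ey = (-0.9126,-0.4089)
P = B + -1.23·ex + 3.21·ey = (-3.8652,-3.8243)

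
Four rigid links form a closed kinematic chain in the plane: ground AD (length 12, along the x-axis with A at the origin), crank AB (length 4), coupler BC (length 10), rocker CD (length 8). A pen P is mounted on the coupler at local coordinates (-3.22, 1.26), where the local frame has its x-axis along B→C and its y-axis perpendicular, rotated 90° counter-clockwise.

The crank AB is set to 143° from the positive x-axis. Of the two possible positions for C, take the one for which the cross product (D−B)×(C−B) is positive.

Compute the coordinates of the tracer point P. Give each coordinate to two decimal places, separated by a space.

-6.65 2.57

A=(0,0), D=(12.00,0)
B = A + 4.00·(cos143°, sin143°) = (-3.1945, 2.4073)
|BD| = 15.3841
circle(B,10.00) ∩ circle(D,8.00): a=8.8621, h=4.6329
  candidates: C₊=(6.2833,5.5964) cross=71.273; C₋=(4.8334,-3.5553) cross=-71.273
  mode + wants cross > 0 → take C=(6.2833,5.5964) (cross=71.273)
ex = (C−B)/|BC| = (0.9478,0.3189); ey = (-0.3189,0.9478)
P = B + -3.22·ex + 1.26·ey = (-6.6482,2.5746)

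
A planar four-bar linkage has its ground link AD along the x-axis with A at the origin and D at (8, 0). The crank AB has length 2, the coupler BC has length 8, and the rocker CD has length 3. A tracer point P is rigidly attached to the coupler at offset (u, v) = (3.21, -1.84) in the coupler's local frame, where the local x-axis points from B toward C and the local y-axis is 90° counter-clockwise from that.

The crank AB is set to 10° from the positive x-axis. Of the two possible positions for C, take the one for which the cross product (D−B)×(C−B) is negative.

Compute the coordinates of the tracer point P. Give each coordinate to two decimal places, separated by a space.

4.25 -2.57

A=(0,0), D=(8.00,0)
B = A + 2.00·(cos10°, sin10°) = (1.9696, 0.3473)
|BD| = 6.0404
circle(B,8.00) ∩ circle(D,3.00): a=7.5729, h=2.5790
  candidates: C₊=(9.6783,2.4867) cross=15.578; C₋=(9.3817,-2.6629) cross=-15.578
  mode - wants cross < 0 → take C=(9.3817,-2.6629) (cross=-15.578)
ex = (C−B)/|BC| = (0.9265,-0.3763); ey = (0.3763,0.9265)
P = B + 3.21·ex + -1.84·ey = (4.2514,-2.5653)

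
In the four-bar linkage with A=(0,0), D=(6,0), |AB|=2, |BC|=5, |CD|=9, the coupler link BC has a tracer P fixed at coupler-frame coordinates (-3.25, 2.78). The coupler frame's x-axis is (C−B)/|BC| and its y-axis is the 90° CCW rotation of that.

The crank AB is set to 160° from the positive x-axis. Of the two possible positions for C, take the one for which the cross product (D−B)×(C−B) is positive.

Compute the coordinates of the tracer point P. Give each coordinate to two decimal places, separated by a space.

A=(0,0), D=(6.00,0)
B = A + 2.00·(cos160°, sin160°) = (-1.8794, 0.6840)
|BD| = 7.9090
circle(B,5.00) ∩ circle(D,9.00): a=0.4142, h=4.9828
  candidates: C₊=(-1.0357,5.6124) cross=39.409; C₋=(-1.8976,-4.3159) cross=-39.409
  mode + wants cross > 0 → take C=(-1.0357,5.6124) (cross=39.409)
ex = (C−B)/|BC| = (0.1687,0.9857); ey = (-0.9857,0.1687)
P = B + -3.25·ex + 2.78·ey = (-5.1679,-2.0503)

-5.17 -2.05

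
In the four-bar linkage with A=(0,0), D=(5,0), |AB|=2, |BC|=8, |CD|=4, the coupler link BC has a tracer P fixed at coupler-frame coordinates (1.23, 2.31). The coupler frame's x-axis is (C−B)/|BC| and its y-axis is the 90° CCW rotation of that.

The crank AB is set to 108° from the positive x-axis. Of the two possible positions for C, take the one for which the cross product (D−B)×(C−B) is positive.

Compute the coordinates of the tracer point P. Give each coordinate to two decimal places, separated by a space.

0.19 4.39

A=(0,0), D=(5.00,0)
B = A + 2.00·(cos108°, sin108°) = (-0.6180, 1.9021)
|BD| = 5.9313
circle(B,8.00) ∩ circle(D,4.00): a=7.0120, h=3.8513
  candidates: C₊=(7.2587,3.3013) cross=22.843; C₋=(4.7885,-3.9944) cross=-22.843
  mode + wants cross > 0 → take C=(7.2587,3.3013) (cross=22.843)
ex = (C−B)/|BC| = (0.9846,0.1749); ey = (-0.1749,0.9846)
P = B + 1.23·ex + 2.31·ey = (0.1890,4.3916)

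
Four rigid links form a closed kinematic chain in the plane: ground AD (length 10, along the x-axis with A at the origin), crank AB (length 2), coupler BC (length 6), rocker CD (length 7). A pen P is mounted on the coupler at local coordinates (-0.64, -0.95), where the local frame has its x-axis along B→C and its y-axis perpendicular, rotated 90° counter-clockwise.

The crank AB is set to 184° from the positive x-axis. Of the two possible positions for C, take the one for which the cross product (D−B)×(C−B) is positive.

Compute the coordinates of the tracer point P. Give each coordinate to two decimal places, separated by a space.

A=(0,0), D=(10.00,0)
B = A + 2.00·(cos184°, sin184°) = (-1.9951, -0.1395)
|BD| = 11.9959
circle(B,6.00) ∩ circle(D,7.00): a=5.4561, h=2.4961
  candidates: C₊=(3.4316,2.4199) cross=29.944; C₋=(3.4897,-2.5720) cross=-29.944
  mode + wants cross > 0 → take C=(3.4316,2.4199) (cross=29.944)
ex = (C−B)/|BC| = (0.9045,0.4266); ey = (-0.4266,0.9045)
P = B + -0.64·ex + -0.95·ey = (-2.1687,-1.2718)

-2.17 -1.27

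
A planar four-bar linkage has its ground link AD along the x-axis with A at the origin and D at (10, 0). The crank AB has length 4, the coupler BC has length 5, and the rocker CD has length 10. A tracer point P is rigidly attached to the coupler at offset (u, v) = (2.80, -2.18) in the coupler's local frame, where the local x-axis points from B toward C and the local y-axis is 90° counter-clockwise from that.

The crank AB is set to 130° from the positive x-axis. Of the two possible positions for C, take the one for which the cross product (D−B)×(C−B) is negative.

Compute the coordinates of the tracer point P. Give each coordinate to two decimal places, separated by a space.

A=(0,0), D=(10.00,0)
B = A + 4.00·(cos130°, sin130°) = (-2.5712, 3.0642)
|BD| = 12.9392
circle(B,5.00) ∩ circle(D,10.00): a=3.5714, h=3.4993
  candidates: C₊=(1.7274,5.6181) cross=45.278; C₋=(0.0700,-1.1813) cross=-45.278
  mode - wants cross < 0 → take C=(0.0700,-1.1813) (cross=-45.278)
ex = (C−B)/|BC| = (0.5282,-0.8491); ey = (0.8491,0.5282)
P = B + 2.80·ex + -2.18·ey = (-2.9431,-0.4648)

-2.94 -0.46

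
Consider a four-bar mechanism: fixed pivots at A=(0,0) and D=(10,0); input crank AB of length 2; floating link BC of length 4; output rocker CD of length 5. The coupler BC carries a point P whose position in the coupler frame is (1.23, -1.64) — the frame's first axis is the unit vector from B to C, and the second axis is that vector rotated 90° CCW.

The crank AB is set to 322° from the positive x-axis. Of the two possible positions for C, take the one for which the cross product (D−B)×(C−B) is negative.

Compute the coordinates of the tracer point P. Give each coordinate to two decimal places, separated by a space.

2.41 -3.10

A=(0,0), D=(10.00,0)
B = A + 2.00·(cos322°, sin322°) = (1.5760, -1.2313)
|BD| = 8.5135
circle(B,4.00) ∩ circle(D,5.00): a=3.7282, h=1.4494
  candidates: C₊=(5.0554,0.7420) cross=12.339; C₋=(5.4746,-2.1263) cross=-12.339
  mode - wants cross < 0 → take C=(5.4746,-2.1263) (cross=-12.339)
ex = (C−B)/|BC| = (0.9747,-0.2237); ey = (0.2237,0.9747)
P = B + 1.23·ex + -1.64·ey = (2.4079,-3.1049)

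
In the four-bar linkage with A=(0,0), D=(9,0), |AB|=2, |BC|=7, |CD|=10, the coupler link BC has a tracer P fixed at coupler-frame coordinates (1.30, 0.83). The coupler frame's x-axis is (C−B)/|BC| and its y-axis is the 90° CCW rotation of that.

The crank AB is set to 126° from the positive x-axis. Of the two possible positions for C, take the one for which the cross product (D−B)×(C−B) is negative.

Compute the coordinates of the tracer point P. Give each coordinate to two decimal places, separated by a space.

A=(0,0), D=(9.00,0)
B = A + 2.00·(cos126°, sin126°) = (-1.1756, 1.6180)
|BD| = 10.3034
circle(B,7.00) ∩ circle(D,10.00): a=2.6768, h=6.4680
  candidates: C₊=(2.4837,7.5854) cross=66.642; C₋=(0.4523,-5.1901) cross=-66.642
  mode - wants cross < 0 → take C=(0.4523,-5.1901) (cross=-66.642)
ex = (C−B)/|BC| = (0.2326,-0.9726); ey = (0.9726,0.2326)
P = B + 1.30·ex + 0.83·ey = (-0.0660,0.5467)

-0.07 0.55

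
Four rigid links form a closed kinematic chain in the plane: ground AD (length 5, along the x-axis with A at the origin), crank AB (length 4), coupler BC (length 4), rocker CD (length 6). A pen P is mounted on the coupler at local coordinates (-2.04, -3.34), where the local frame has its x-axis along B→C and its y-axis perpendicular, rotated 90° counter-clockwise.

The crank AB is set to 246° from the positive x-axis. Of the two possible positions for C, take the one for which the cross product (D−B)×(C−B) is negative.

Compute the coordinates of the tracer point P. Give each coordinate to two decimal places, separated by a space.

-4.82 -5.92

A=(0,0), D=(5.00,0)
B = A + 4.00·(cos246°, sin246°) = (-1.6269, -3.6542)
|BD| = 7.5677
circle(B,4.00) ∩ circle(D,6.00): a=2.4624, h=3.1522
  candidates: C₊=(-0.9927,0.2952) cross=23.855; C₋=(2.0515,-5.2255) cross=-23.855
  mode - wants cross < 0 → take C=(2.0515,-5.2255) (cross=-23.855)
ex = (C−B)/|BC| = (0.9196,-0.3928); ey = (0.3928,0.9196)
P = B + -2.04·ex + -3.34·ey = (-4.8150,-5.9243)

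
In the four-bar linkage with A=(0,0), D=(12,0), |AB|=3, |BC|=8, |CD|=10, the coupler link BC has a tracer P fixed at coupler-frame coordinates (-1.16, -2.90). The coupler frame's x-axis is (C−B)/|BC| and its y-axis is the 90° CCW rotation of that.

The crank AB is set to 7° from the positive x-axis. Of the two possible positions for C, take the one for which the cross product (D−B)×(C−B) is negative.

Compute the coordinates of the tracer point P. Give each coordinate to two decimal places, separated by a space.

A=(0,0), D=(12.00,0)
B = A + 3.00·(cos7°, sin7°) = (2.9776, 0.3656)
|BD| = 9.0298
circle(B,8.00) ∩ circle(D,10.00): a=2.5215, h=7.5922
  candidates: C₊=(5.8045,7.8495) cross=68.556; C₋=(5.1896,-7.3225) cross=-68.556
  mode - wants cross < 0 → take C=(5.1896,-7.3225) (cross=-68.556)
ex = (C−B)/|BC| = (0.2765,-0.9610); ey = (0.9610,0.2765)
P = B + -1.16·ex + -2.90·ey = (-0.1300,0.6785)

-0.13 0.68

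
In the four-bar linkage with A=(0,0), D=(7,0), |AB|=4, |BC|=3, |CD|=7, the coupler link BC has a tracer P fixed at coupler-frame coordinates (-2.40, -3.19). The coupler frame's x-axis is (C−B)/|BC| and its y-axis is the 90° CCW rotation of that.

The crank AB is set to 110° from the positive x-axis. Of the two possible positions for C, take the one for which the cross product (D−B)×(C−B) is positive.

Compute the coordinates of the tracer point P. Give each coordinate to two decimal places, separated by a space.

-3.02 0.13

A=(0,0), D=(7.00,0)
B = A + 4.00·(cos110°, sin110°) = (-1.3681, 3.7588)
|BD| = 9.1735
circle(B,3.00) ∩ circle(D,7.00): a=2.4066, h=1.7912
  candidates: C₊=(1.5611,4.4067) cross=16.432; C₋=(0.0932,1.1387) cross=-16.432
  mode + wants cross > 0 → take C=(1.5611,4.4067) (cross=16.432)
ex = (C−B)/|BC| = (0.9764,0.2160); ey = (-0.2160,0.9764)
P = B + -2.40·ex + -3.19·ey = (-3.0225,0.1257)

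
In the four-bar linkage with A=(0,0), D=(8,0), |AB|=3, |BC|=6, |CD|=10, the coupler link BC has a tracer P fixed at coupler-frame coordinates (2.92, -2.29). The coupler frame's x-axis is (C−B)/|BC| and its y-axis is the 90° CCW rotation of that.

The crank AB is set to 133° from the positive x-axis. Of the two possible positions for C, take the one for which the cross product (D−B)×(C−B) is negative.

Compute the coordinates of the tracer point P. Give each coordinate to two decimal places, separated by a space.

A=(0,0), D=(8.00,0)
B = A + 3.00·(cos133°, sin133°) = (-2.0460, 2.1941)
|BD| = 10.2828
circle(B,6.00) ∩ circle(D,10.00): a=2.0294, h=5.6464
  candidates: C₊=(1.1415,7.2774) cross=58.060; C₋=(-1.2681,-3.7553) cross=-58.060
  mode - wants cross < 0 → take C=(-1.2681,-3.7553) (cross=-58.060)
ex = (C−B)/|BC| = (0.1296,-0.9916); ey = (0.9916,0.1296)
P = B + 2.92·ex + -2.29·ey = (-3.9381,-0.9982)

-3.94 -1.00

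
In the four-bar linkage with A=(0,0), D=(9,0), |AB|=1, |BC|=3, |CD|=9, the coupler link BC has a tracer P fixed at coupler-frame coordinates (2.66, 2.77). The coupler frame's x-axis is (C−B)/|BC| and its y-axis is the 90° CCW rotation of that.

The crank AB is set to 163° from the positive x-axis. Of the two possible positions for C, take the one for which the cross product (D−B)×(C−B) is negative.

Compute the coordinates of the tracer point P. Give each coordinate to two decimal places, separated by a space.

A=(0,0), D=(9.00,0)
B = A + 1.00·(cos163°, sin163°) = (-0.9563, 0.2924)
|BD| = 9.9606
circle(B,3.00) ∩ circle(D,9.00): a=1.3661, h=2.6709
  candidates: C₊=(0.4876,2.9221) cross=26.604; C₋=(0.3308,-2.4175) cross=-26.604
  mode - wants cross < 0 → take C=(0.3308,-2.4175) (cross=-26.604)
ex = (C−B)/|BC| = (0.4290,-0.9033); ey = (0.9033,0.4290)
P = B + 2.66·ex + 2.77·ey = (2.6870,-0.9220)

2.69 -0.92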